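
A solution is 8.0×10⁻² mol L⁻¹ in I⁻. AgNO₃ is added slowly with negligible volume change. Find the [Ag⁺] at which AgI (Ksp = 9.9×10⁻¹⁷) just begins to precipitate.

1.2×10⁻¹⁵ M

Each salt precipitates once Q = Ksp for that salt.
AgI(s) ⇌ Ag⁺(aq) + I⁻(aq)
Ksp = [Ag⁺][I⁻] = [Ag⁺](8.0×10⁻²)
[Ag⁺] = 9.9×10⁻¹⁷ / (8.0×10⁻²) = 1.2×10⁻¹⁵
[Ag⁺] = 1.2×10⁻¹⁵ mol L⁻¹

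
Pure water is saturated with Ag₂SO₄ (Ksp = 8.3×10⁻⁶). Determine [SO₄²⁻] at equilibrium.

1.3×10⁻² M

Ag₂SO₄(s) ⇌ 2 Ag⁺(aq) + SO₄²⁻(aq)
Let s be the molar solubility. Then [Ag⁺] = 2s and [SO₄²⁻] = s.
Ksp = [Ag⁺]^2[SO₄²⁻] = (2s)^2 · s = 4s^3 = 8.3×10⁻⁶
s = 1.3×10⁻² mol/L
[SO₄²⁻] = s = 1.3×10⁻² mol/L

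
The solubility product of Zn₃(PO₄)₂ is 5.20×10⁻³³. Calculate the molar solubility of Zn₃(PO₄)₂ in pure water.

Zn₃(PO₄)₂(s) ⇌ 3 Zn²⁺(aq) + 2 PO₄³⁻(aq)
For each mole of Zn₃(PO₄)₂ that dissolves per liter, [Zn²⁺] = 3s and [PO₄³⁻] = 2s; let s denote this solubility.
Ksp = [Zn²⁺]^3[PO₄³⁻]^2 = (3s)^3 · (2s)^2 = 108s^5
108s^5 = 5.20×10⁻³³  ⇒  s^5 = 4.81×10⁻³⁵
s = 1.37×10⁻⁷ mol/L

1.37×10⁻⁷ M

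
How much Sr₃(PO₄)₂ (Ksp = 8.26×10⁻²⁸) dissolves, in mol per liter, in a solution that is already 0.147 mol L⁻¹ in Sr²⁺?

2.55×10⁻¹³ M

Sr₃(PO₄)₂(s) ⇌ 3 Sr²⁺(aq) + 2 PO₄³⁻(aq)
With Sr²⁺ already at 0.147 mol L⁻¹ and s small, take [Sr²⁺] ≈ 0.147 mol L⁻¹ and [PO₄³⁻] = 2s.
Ksp = [Sr²⁺]^3[PO₄³⁻]^2 = (0.147)^3(2s)^2
(2s)^2 = 8.26×10⁻²⁸ / (0.147)^3 = 2.60×10⁻²⁵
s = 2.55×10⁻¹³ mol L⁻¹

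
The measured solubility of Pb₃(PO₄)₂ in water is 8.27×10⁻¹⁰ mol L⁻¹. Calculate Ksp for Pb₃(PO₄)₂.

Ksp = 4.18×10⁻⁴⁴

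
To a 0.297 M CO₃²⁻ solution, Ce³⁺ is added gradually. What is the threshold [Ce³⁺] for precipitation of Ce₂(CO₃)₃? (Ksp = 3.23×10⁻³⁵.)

3.51×10⁻¹⁷ M

A salt starts to precipitate once the ion product Q reaches its Ksp.
Ce₂(CO₃)₃(s) ⇌ 2 Ce³⁺(aq) + 3 CO₃²⁻(aq)
Ksp = [Ce³⁺]^2[CO₃²⁻]^3 = [Ce³⁺]^2(0.297)^3
[Ce³⁺]^2 = 3.23×10⁻³⁵ / (0.297)^3 = 1.23×10⁻³³
[Ce³⁺] = 3.51×10⁻¹⁷ M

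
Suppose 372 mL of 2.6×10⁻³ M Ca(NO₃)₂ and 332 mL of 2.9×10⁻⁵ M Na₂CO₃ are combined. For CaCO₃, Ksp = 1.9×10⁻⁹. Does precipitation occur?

Yes

Total volume after mixing = 372 + 332 = 704 mL.
[Ca²⁺] = (2.6×10⁻³)(372)/704 = 1.4×10⁻³ M
[CO₃²⁻] = (2.9×10⁻⁵)(332)/704 = 1.4×10⁻⁵ M
Q = [Ca²⁺][CO₃²⁻] = 1.9×10⁻⁸
Since Q (1.9×10⁻⁸) exceeds Ksp (1.9×10⁻⁹), CaCO₃ will precipitate.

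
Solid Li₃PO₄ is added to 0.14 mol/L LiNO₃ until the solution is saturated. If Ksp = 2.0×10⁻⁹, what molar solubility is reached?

Li₃PO₄(s) ⇌ 3 Li⁺(aq) + PO₄³⁻(aq)
With Li⁺ already at 0.14 mol/L and s small, take [Li⁺] ≈ 0.14 mol/L and [PO₄³⁻] = s.
Ksp = [Li⁺]^3[PO₄³⁻] = (0.14)^3s
s = 2.0×10⁻⁹ / (0.14)^3 = 7.3×10⁻⁷
s = 7.3×10⁻⁷ mol/L

7.3×10⁻⁷ M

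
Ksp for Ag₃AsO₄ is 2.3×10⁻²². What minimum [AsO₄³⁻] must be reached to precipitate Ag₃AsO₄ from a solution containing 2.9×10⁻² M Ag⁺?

Each salt precipitates once Q = Ksp for that salt.
Ag₃AsO₄(s) ⇌ 3 Ag⁺(aq) + AsO₄³⁻(aq)
Ksp = [Ag⁺]^3[AsO₄³⁻] = [AsO₄³⁻](2.9×10⁻²)^3
[AsO₄³⁻] = 2.3×10⁻²² / (2.9×10⁻²)^3 = 9.4×10⁻¹⁸
[AsO₄³⁻] = 9.4×10⁻¹⁸ M

9.4×10⁻¹⁸ M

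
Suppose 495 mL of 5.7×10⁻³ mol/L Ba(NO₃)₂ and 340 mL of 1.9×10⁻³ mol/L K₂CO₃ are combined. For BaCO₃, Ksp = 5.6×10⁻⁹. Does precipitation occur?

After mixing, V = 495 mL + 340 mL = 835 mL.
[Ba²⁺] = (5.7×10⁻³)(495)/835 = 3.4×10⁻³ mol/L
[CO₃²⁻] = (1.9×10⁻³)(340)/835 = 7.7×10⁻⁴ mol/L
Q = [Ba²⁺][CO₃²⁻] = 2.6×10⁻⁶
Since Q (2.6×10⁻⁶) exceeds Ksp (5.6×10⁻⁹), BaCO₃ will precipitate.

Yes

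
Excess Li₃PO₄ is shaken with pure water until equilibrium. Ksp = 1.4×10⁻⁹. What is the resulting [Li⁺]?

8.1×10⁻³ M

Li₃PO₄(s) ⇌ 3 Li⁺(aq) + PO₄³⁻(aq)
For each mole of Li₃PO₄ that dissolves per liter, [Li⁺] = 3s and [PO₄³⁻] = s; let s denote this solubility.
Ksp = [Li⁺]^3[PO₄³⁻] = (3s)^3 · s = 27s^4 = 1.4×10⁻⁹
s = 2.7×10⁻³ mol L⁻¹
[Li⁺] = 3s = 8.1×10⁻³ mol L⁻¹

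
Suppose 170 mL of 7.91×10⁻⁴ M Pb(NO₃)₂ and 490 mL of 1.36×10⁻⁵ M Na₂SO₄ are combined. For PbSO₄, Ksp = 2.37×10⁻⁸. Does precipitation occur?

No

The combined volume is 660 mL.
[Pb²⁺] = (7.91×10⁻⁴)(170)/660 = 2.04×10⁻⁴ M
[SO₄²⁻] = (1.36×10⁻⁵)(490)/660 = 1.01×10⁻⁵ M
Q = [Pb²⁺][SO₄²⁻] = 2.06×10⁻⁹
Q = 2.06×10⁻⁹ < Ksp = 2.37×10⁻⁸, so the solution is unsaturated and no precipitate forms.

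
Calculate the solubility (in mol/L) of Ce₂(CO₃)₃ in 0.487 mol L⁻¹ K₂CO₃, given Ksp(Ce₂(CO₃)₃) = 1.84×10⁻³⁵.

6.31×10⁻¹⁸ M

Ce₂(CO₃)₃(s) ⇌ 2 Ce³⁺(aq) + 3 CO₃²⁻(aq)
With CO₃²⁻ already at 0.487 mol L⁻¹ and s small, take [CO₃²⁻] ≈ 0.487 mol L⁻¹ and [Ce³⁺] = 2s.
Ksp = [Ce³⁺]^2[CO₃²⁻]^3 = (2s)^2(0.487)^3
(2s)^2 = 1.84×10⁻³⁵ / (0.487)^3 = 1.59×10⁻³⁴
s = 6.31×10⁻¹⁸ mol L⁻¹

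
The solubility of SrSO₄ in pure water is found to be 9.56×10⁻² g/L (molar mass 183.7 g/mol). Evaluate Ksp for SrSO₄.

Convert to molarity: s = 9.56×10⁻² / 183.7 = 5.2041×10⁻⁴ mol/L
SrSO₄(s) ⇌ Sr²⁺(aq) + SO₄²⁻(aq)
Let s be the molar solubility. Then [Sr²⁺] = s and [SO₄²⁻] = s.
Ksp = [Sr²⁺][SO₄²⁻] = s · s = s^2
Ksp = (5.2041×10⁻⁴)^2 = 2.71×10⁻⁷

Ksp = 2.71×10⁻⁷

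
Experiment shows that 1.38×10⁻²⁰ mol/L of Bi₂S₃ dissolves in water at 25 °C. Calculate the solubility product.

Ksp = 5.41×10⁻⁹⁸

Bi₂S₃(s) ⇌ 2 Bi³⁺(aq) + 3 S²⁻(aq)
If s mol/L of Bi₂S₃ dissolves, [Bi³⁺] = 2s and [S²⁻] = 3s.
Ksp = [Bi³⁺]^2[S²⁻]^3 = (2s)^2 · (3s)^3 = 108s^5
Ksp = 108 × (1.38×10⁻²⁰)^5 = 5.41×10⁻⁹⁸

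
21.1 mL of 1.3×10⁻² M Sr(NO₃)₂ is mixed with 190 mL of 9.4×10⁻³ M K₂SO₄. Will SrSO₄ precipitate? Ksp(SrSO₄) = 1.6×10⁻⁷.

After mixing, V = 21.1 mL + 190 mL = 211.1 mL.
[Sr²⁺] = (1.3×10⁻²)(21.1)/211.1 = 1.3×10⁻³ M
[SO₄²⁻] = (9.4×10⁻³)(190)/211.1 = 8.5×10⁻³ M
Q = [Sr²⁺][SO₄²⁻] = 1.1×10⁻⁵
Because Q > Ksp (1.1×10⁻⁵ vs 1.6×10⁻⁷), a precipitate of SrSO₄ forms.

Yes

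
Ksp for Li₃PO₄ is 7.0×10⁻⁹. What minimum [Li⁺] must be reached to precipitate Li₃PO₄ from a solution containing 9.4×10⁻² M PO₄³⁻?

A salt starts to precipitate once the ion product Q reaches its Ksp.
Li₃PO₄(s) ⇌ 3 Li⁺(aq) + PO₄³⁻(aq)
Ksp = [Li⁺]^3[PO₄³⁻] = [Li⁺]^3(9.4×10⁻²)
[Li⁺]^3 = 7.0×10⁻⁹ / (9.4×10⁻²) = 7.4×10⁻⁸
[Li⁺] = 4.2×10⁻³ M

4.2×10⁻³ M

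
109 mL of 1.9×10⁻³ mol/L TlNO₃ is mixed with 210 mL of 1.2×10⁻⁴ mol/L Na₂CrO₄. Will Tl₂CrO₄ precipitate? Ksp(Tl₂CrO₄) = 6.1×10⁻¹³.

Yes

Total volume after mixing = 109 + 210 = 319 mL.
[Tl⁺] = (1.9×10⁻³)(109)/319 = 6.5×10⁻⁴ mol/L
[CrO₄²⁻] = (1.2×10⁻⁴)(210)/319 = 7.9×10⁻⁵ mol/L
Q = [Tl⁺]^2[CrO₄²⁻] = 3.3×10⁻¹¹
Q = 3.3×10⁻¹¹ > Ksp = 6.1×10⁻¹³, so the solution is supersaturated and Tl₂CrO₄ precipitates.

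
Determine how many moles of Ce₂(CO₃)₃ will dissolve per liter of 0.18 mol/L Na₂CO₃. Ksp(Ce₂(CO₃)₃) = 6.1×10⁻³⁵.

Ce₂(CO₃)₃(s) ⇌ 2 Ce³⁺(aq) + 3 CO₃²⁻(aq)
With CO₃²⁻ already at 0.18 mol/L and s small, take [CO₃²⁻] ≈ 0.18 mol/L and [Ce³⁺] = 2s.
Ksp = [Ce³⁺]^2[CO₃²⁻]^3 = (2s)^2(0.18)^3
(2s)^2 = 6.1×10⁻³⁵ / (0.18)^3 = 1.0×10⁻³²
s = 5.1×10⁻¹⁷ mol/L

5.1×10⁻¹⁷ M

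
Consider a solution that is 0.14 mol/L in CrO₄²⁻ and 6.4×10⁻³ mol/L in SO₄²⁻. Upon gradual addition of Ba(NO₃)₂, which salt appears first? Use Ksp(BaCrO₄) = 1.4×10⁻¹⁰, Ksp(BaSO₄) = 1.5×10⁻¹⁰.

BaCrO₄

The threshold for precipitation is Q = Ksp.
For BaCrO₄: [Ba²⁺] = (Ksp/[CrO₄²⁻]) = 1.0×10⁻⁹ mol/L
For BaSO₄: [Ba²⁺] = (Ksp/[SO₄²⁻]) = 2.3×10⁻⁸ mol/L
BaCrO₄ requires the lower [Ba²⁺], so it precipitates first.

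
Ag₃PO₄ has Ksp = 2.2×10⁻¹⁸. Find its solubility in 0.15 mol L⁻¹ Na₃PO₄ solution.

8.2×10⁻⁷ M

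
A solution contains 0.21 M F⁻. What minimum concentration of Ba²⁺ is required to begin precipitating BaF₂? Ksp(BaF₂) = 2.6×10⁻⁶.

5.9×10⁻⁵ M

Precipitation begins when Q = Ksp.
BaF₂(s) ⇌ Ba²⁺(aq) + 2 F⁻(aq)
Ksp = [Ba²⁺][F⁻]^2 = [Ba²⁺](0.21)^2
[Ba²⁺] = 2.6×10⁻⁶ / (0.21)^2 = 5.9×10⁻⁵
[Ba²⁺] = 5.9×10⁻⁵ M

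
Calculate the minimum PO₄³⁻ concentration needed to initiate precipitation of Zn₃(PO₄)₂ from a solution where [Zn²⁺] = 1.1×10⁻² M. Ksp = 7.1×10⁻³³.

7.3×10⁻¹⁴ M

Precipitation of each salt begins when its ion product equals Ksp.
Zn₃(PO₄)₂(s) ⇌ 3 Zn²⁺(aq) + 2 PO₄³⁻(aq)
Ksp = [Zn²⁺]^3[PO₄³⁻]^2 = [PO₄³⁻]^2(1.1×10⁻²)^3
[PO₄³⁻]^2 = 7.1×10⁻³³ / (1.1×10⁻²)^3 = 5.3×10⁻²⁷
[PO₄³⁻] = 7.3×10⁻¹⁴ M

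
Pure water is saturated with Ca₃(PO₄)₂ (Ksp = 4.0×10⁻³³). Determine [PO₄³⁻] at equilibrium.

Ca₃(PO₄)₂(s) ⇌ 3 Ca²⁺(aq) + 2 PO₄³⁻(aq)
Call the molar solubility s, so that [Ca²⁺] = 3s and [PO₄³⁻] = 2s.
Ksp = [Ca²⁺]^3[PO₄³⁻]^2 = (3s)^3 · (2s)^2 = 108s^5 = 4.0×10⁻³³
s = 1.3×10⁻⁷ mol L⁻¹
[PO₄³⁻] = 2s = 2.6×10⁻⁷ mol L⁻¹

2.6×10⁻⁷ M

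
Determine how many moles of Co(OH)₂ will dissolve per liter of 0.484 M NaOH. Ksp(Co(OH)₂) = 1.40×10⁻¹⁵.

5.98×10⁻¹⁵ M

Co(OH)₂(s) ⇌ Co²⁺(aq) + 2 OH⁻(aq)
Let s be the solubility of Co(OH)₂ here. The common ion gives [OH⁻] ≈ 0.484 M, and [Co²⁺] = s.
Ksp = [Co²⁺][OH⁻]^2 = s(0.484)^2
s = 1.40×10⁻¹⁵ / (0.484)^2 = 5.98×10⁻¹⁵
s = 5.98×10⁻¹⁵ M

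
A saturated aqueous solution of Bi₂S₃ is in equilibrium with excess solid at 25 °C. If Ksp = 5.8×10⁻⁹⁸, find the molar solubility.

Bi₂S₃(s) ⇌ 2 Bi³⁺(aq) + 3 S²⁻(aq)
Let s be the molar solubility. Then [Bi³⁺] = 2s and [S²⁻] = 3s.
Ksp = [Bi³⁺]^2[S²⁻]^3 = (2s)^2 · (3s)^3 = 108s^5
108s^5 = 5.8×10⁻⁹⁸  ⇒  s^5 = 5.4×10⁻¹⁰⁰
s = (5.4×10⁻¹⁰⁰)^(1/5) = 1.4×10⁻²⁰ mol/L

1.4×10⁻²⁰ M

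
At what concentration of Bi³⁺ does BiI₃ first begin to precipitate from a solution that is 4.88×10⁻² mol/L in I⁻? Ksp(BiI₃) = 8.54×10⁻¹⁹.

7.35×10⁻¹⁵ M

Precipitation begins when Q = Ksp.
BiI₃(s) ⇌ Bi³⁺(aq) + 3 I⁻(aq)
Ksp = [Bi³⁺][I⁻]^3 = [Bi³⁺](4.88×10⁻²)^3
[Bi³⁺] = 8.54×10⁻¹⁹ / (4.88×10⁻²)^3 = 7.35×10⁻¹⁵
[Bi³⁺] = 7.35×10⁻¹⁵ mol/L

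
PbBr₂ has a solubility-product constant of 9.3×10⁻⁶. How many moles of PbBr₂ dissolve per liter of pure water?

PbBr₂(s) ⇌ Pb²⁺(aq) + 2 Br⁻(aq)
Call the molar solubility s, so that [Pb²⁺] = s and [Br⁻] = 2s.
Ksp = [Pb²⁺][Br⁻]^2 = s · (2s)^2 = 4s^3
4s^3 = 9.3×10⁻⁶  ⇒  s^3 = 2.3×10⁻⁶
s = (2.3×10⁻⁶)^(1/3) = 1.3×10⁻² M

1.3×10⁻² M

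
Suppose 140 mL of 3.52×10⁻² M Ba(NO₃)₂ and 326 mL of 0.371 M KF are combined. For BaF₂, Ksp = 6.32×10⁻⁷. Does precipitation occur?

Yes

The combined volume is 466 mL.
[Ba²⁺] = (3.52×10⁻²)(140)/466 = 1.06×10⁻² M
[F⁻] = (0.371)(326)/466 = 0.260 M
Q = [Ba²⁺][F⁻]^2 = 7.12×10⁻⁴
Q = 7.12×10⁻⁴ > Ksp = 6.32×10⁻⁷, so the solution is supersaturated and BaF₂ precipitates.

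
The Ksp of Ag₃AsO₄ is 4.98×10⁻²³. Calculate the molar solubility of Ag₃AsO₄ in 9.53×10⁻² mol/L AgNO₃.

5.75×10⁻²⁰ M

Ag₃AsO₄(s) ⇌ 3 Ag⁺(aq) + AsO₄³⁻(aq)
The solution already contains Ag⁺ at 9.53×10⁻² mol/L. Let s be the molar solubility of Ag₃AsO₄.
[Ag⁺] ≈ 9.53×10⁻² mol/L (common ion dominates); [AsO₄³⁻] = s.
Ksp = [Ag⁺]^3[AsO₄³⁻] = (9.53×10⁻²)^3s
s = 4.98×10⁻²³ / (9.53×10⁻²)^3 = 5.75×10⁻²⁰
s = 5.75×10⁻²⁰ mol/L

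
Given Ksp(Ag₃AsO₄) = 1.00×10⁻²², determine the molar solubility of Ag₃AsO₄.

1.39×10⁻⁶ M

Ag₃AsO₄(s) ⇌ 3 Ag⁺(aq) + AsO₄³⁻(aq)
With molar solubility s: [Ag⁺] = 3s, [AsO₄³⁻] = s.
Ksp = [Ag⁺]^3[AsO₄³⁻] = (3s)^3 · s = 27s^4
27s^4 = 1.00×10⁻²²  ⇒  s^4 = 3.70×10⁻²⁴
s = (3.70×10⁻²⁴)^(1/4) = 1.39×10⁻⁶ M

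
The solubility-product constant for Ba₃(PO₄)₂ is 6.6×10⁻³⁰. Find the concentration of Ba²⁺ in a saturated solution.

Ba₃(PO₄)₂(s) ⇌ 3 Ba²⁺(aq) + 2 PO₄³⁻(aq)
If s mol/L of Ba₃(PO₄)₂ dissolves, [Ba²⁺] = 3s and [PO₄³⁻] = 2s.
Ksp = [Ba²⁺]^3[PO₄³⁻]^2 = (3s)^3 · (2s)^2 = 108s^5 = 6.6×10⁻³⁰
s = 5.7×10⁻⁷ mol/L
[Ba²⁺] = 3s = 1.7×10⁻⁶ mol/L

1.7×10⁻⁶ M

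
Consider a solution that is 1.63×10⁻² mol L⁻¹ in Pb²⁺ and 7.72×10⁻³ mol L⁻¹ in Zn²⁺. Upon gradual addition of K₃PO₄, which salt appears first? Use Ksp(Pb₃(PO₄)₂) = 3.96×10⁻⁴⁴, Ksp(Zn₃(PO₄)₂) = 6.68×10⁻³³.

Pb₃(PO₄)₂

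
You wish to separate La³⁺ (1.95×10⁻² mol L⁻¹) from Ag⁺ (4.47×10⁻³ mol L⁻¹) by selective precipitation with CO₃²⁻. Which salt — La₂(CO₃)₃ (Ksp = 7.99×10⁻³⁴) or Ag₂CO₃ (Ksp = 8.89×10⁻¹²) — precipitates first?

Precipitation begins when Q = Ksp.
For La₂(CO₃)₃: [CO₃²⁻] = (Ksp/[La³⁺]^2)^(1/3) = 1.28×10⁻¹⁰ mol L⁻¹
For Ag₂CO₃: [CO₃²⁻] = (Ksp/[Ag⁺]^2) = 4.45×10⁻⁷ mol L⁻¹
La₂(CO₃)₃ requires the lower [CO₃²⁻], so it precipitates first.

La₂(CO₃)₃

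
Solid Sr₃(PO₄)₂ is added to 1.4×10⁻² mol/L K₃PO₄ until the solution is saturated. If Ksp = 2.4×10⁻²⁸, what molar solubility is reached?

Sr₃(PO₄)₂(s) ⇌ 3 Sr²⁺(aq) + 2 PO₄³⁻(aq)
Let s be the solubility of Sr₃(PO₄)₂ here. The common ion gives [PO₄³⁻] ≈ 1.4×10⁻² mol/L, and [Sr²⁺] = 3s.
Ksp = [Sr²⁺]^3[PO₄³⁻]^2 = (3s)^3(1.4×10⁻²)^2
(3s)^3 = 2.4×10⁻²⁸ / (1.4×10⁻²)^2 = 1.2×10⁻²⁴
s = 3.6×10⁻⁹ mol/L

3.6×10⁻⁹ M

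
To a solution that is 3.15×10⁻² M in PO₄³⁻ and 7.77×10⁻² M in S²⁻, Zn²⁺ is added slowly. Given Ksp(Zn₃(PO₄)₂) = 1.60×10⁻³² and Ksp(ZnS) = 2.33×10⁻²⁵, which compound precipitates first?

A salt starts to precipitate once the ion product Q reaches its Ksp.
For Zn₃(PO₄)₂: [Zn²⁺] = (Ksp/[PO₄³⁻]^2)^(1/3) = 2.53×10⁻¹⁰ M
For ZnS: [Zn²⁺] = (Ksp/[S²⁻]) = 3.00×10⁻²⁴ M
Since ZnS needs less Zn²⁺ to reach saturation, it precipitates first.

ZnS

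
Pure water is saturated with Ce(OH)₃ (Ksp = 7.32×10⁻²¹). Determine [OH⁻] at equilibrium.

1.22×10⁻⁵ M

Ce(OH)₃(s) ⇌ Ce³⁺(aq) + 3 OH⁻(aq)
If s mol/L of Ce(OH)₃ dissolves, [Ce³⁺] = s and [OH⁻] = 3s.
Ksp = [Ce³⁺][OH⁻]^3 = s · (3s)^3 = 27s^4 = 7.32×10⁻²¹
s = 4.06×10⁻⁶ mol/L
[OH⁻] = 3s = 1.22×10⁻⁵ mol/L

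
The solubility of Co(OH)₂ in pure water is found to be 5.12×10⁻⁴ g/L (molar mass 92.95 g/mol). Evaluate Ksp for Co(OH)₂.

Ksp = 6.69×10⁻¹⁶

Convert to molarity: s = 5.12×10⁻⁴ / 92.95 = 5.5083×10⁻⁶ mol/L
Co(OH)₂(s) ⇌ Co²⁺(aq) + 2 OH⁻(aq)
If s mol/L of Co(OH)₂ dissolves, [Co²⁺] = s and [OH⁻] = 2s.
Ksp = [Co²⁺][OH⁻]^2 = s · (2s)^2 = 4s^3
Ksp = 4 × (5.5083×10⁻⁶)^3 = 6.69×10⁻¹⁶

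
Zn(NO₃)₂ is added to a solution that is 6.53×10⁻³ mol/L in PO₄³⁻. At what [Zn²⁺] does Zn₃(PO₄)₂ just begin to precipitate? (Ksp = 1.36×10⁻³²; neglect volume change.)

6.83×10⁻¹⁰ M

The threshold for precipitation is Q = Ksp.
Zn₃(PO₄)₂(s) ⇌ 3 Zn²⁺(aq) + 2 PO₄³⁻(aq)
Ksp = [Zn²⁺]^3[PO₄³⁻]^2 = [Zn²⁺]^3(6.53×10⁻³)^2
[Zn²⁺]^3 = 1.36×10⁻³² / (6.53×10⁻³)^2 = 3.19×10⁻²⁸
[Zn²⁺] = 6.83×10⁻¹⁰ mol/L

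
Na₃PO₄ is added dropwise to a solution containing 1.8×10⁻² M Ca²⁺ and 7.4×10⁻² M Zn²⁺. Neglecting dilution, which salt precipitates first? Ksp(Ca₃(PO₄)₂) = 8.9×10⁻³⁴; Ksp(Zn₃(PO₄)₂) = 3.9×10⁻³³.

Precipitation of each salt begins when its ion product equals Ksp.
For Ca₃(PO₄)₂: [PO₄³⁻] = (Ksp/[Ca²⁺]^3)^(1/2) = 1.2×10⁻¹⁴ M
For Zn₃(PO₄)₂: [PO₄³⁻] = (Ksp/[Zn²⁺]^3)^(1/2) = 3.1×10⁻¹⁵ M
Zn₃(PO₄)₂ requires the lower [PO₄³⁻], so it precipitates first.

Zn₃(PO₄)₂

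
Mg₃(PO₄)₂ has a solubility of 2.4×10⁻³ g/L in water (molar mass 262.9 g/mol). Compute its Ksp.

Molar solubility s = (2.4×10⁻³ g/L) / (262.9 g/mol) = 9.129×10⁻⁶ mol/L
Mg₃(PO₄)₂(s) ⇌ 3 Mg²⁺(aq) + 2 PO₄³⁻(aq)
Let s be the molar solubility. Then [Mg²⁺] = 3s and [PO₄³⁻] = 2s.
Ksp = [Mg²⁺]^3[PO₄³⁻]^2 = (3s)^3 · (2s)^2 = 108s^5
Ksp = 108 × (9.129×10⁻⁶)^5 = 6.8×10⁻²⁴

Ksp = 6.8×10⁻²⁴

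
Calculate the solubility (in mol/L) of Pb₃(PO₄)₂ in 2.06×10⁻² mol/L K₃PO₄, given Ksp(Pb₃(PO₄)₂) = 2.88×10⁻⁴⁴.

Pb₃(PO₄)₂(s) ⇌ 3 Pb²⁺(aq) + 2 PO₄³⁻(aq)
With PO₄³⁻ already at 2.06×10⁻² mol/L and s small, take [PO₄³⁻] ≈ 2.06×10⁻² mol/L and [Pb²⁺] = 3s.
Ksp = [Pb²⁺]^3[PO₄³⁻]^2 = (3s)^3(2.06×10⁻²)^2
(3s)^3 = 2.88×10⁻⁴⁴ / (2.06×10⁻²)^2 = 6.79×10⁻⁴¹
s = 1.36×10⁻¹⁴ mol/L

1.36×10⁻¹⁴ M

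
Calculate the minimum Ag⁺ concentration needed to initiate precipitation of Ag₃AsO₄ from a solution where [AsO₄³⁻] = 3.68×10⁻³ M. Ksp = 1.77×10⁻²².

3.64×10⁻⁷ M

The threshold for precipitation is Q = Ksp.
Ag₃AsO₄(s) ⇌ 3 Ag⁺(aq) + AsO₄³⁻(aq)
Ksp = [Ag⁺]^3[AsO₄³⁻] = [Ag⁺]^3(3.68×10⁻³)
[Ag⁺]^3 = 1.77×10⁻²² / (3.68×10⁻³) = 4.81×10⁻²⁰
[Ag⁺] = 3.64×10⁻⁷ M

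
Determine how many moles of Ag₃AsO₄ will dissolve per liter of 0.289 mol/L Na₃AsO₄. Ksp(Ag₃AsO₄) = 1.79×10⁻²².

2.84×10⁻⁸ M

Ag₃AsO₄(s) ⇌ 3 Ag⁺(aq) + AsO₄³⁻(aq)
AsO₄³⁻ is already present at 0.289 mol/L. If s mol/L of Ag₃AsO₄ dissolves, [Ag⁺] = 3s while [AsO₄³⁻] ≈ 0.289 mol/L.
Ksp = [Ag⁺]^3[AsO₄³⁻] = (3s)^3(0.289)
(3s)^3 = 1.79×10⁻²² / (0.289) = 6.19×10⁻²²
s = 2.84×10⁻⁸ mol/L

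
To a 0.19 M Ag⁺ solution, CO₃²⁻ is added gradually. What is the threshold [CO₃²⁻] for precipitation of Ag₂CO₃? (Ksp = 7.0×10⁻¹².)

1.9×10⁻¹⁰ M

Precipitation of each salt begins when its ion product equals Ksp.
Ag₂CO₃(s) ⇌ 2 Ag⁺(aq) + CO₃²⁻(aq)
Ksp = [Ag⁺]^2[CO₃²⁻] = [CO₃²⁻](0.19)^2
[CO₃²⁻] = 7.0×10⁻¹² / (0.19)^2 = 1.9×10⁻¹⁰
[CO₃²⁻] = 1.9×10⁻¹⁰ M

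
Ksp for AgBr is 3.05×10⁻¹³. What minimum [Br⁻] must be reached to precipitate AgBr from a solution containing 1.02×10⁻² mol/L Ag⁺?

Precipitation begins when Q = Ksp.
AgBr(s) ⇌ Ag⁺(aq) + Br⁻(aq)
Ksp = [Ag⁺][Br⁻] = [Br⁻](1.02×10⁻²)
[Br⁻] = 3.05×10⁻¹³ / (1.02×10⁻²) = 2.99×10⁻¹¹
[Br⁻] = 2.99×10⁻¹¹ mol/L

2.99×10⁻¹¹ M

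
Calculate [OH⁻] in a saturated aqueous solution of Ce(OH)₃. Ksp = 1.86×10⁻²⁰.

1.54×10⁻⁵ M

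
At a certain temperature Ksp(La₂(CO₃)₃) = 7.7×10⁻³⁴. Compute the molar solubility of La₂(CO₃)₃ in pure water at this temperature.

9.3×10⁻⁸ M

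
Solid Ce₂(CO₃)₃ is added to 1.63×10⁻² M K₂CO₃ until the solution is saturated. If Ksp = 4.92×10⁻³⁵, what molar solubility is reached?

Ce₂(CO₃)₃(s) ⇌ 2 Ce³⁺(aq) + 3 CO₃²⁻(aq)
Let s be the solubility of Ce₂(CO₃)₃ here. The common ion gives [CO₃²⁻] ≈ 1.63×10⁻² M, and [Ce³⁺] = 2s.
Ksp = [Ce³⁺]^2[CO₃²⁻]^3 = (2s)^2(1.63×10⁻²)^3
(2s)^2 = 4.92×10⁻³⁵ / (1.63×10⁻²)^3 = 1.14×10⁻²⁹
s = 1.69×10⁻¹⁵ M

1.69×10⁻¹⁵ M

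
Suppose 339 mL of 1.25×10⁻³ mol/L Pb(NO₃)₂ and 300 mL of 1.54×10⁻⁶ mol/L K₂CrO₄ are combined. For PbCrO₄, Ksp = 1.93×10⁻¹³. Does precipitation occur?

Total volume after mixing = 339 + 300 = 639 mL.
[Pb²⁺] = (1.25×10⁻³)(339)/639 = 6.63×10⁻⁴ mol/L
[CrO₄²⁻] = (1.54×10⁻⁶)(300)/639 = 7.23×10⁻⁷ mol/L
Q = [Pb²⁺][CrO₄²⁻] = 4.79×10⁻¹⁰
Because Q > Ksp (4.79×10⁻¹⁰ vs 1.93×10⁻¹³), a precipitate of PbCrO₄ forms.

Yes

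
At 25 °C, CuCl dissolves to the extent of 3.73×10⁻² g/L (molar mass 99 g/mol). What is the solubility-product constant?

Ksp = 1.42×10⁻⁷

s = (3.73×10⁻² g L⁻¹)/(99 g mol⁻¹) = 3.7677×10⁻⁴ M
CuCl(s) ⇌ Cu⁺(aq) + Cl⁻(aq)
Call the molar solubility s, so that [Cu⁺] = s and [Cl⁻] = s.
Ksp = [Cu⁺][Cl⁻] = s · s = s^2
Ksp = (3.7677×10⁻⁴)^2 = 1.42×10⁻⁷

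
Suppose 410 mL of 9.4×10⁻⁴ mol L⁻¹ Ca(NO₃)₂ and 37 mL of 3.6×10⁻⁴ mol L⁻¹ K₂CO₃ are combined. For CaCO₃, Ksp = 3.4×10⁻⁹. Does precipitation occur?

After mixing, V = 410 mL + 37 mL = 447 mL.
[Ca²⁺] = (9.4×10⁻⁴)(410)/447 = 8.6×10⁻⁴ mol L⁻¹
[CO₃²⁻] = (3.6×10⁻⁴)(37)/447 = 3.0×10⁻⁵ mol L⁻¹
Q = [Ca²⁺][CO₃²⁻] = 2.6×10⁻⁸
Q = 2.6×10⁻⁸ > Ksp = 3.4×10⁻⁹, so the solution is supersaturated and CaCO₃ precipitates.

Yes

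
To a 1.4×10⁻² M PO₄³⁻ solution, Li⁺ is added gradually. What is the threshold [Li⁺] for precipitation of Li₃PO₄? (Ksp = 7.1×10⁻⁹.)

Precipitation begins when Q = Ksp.
Li₃PO₄(s) ⇌ 3 Li⁺(aq) + PO₄³⁻(aq)
Ksp = [Li⁺]^3[PO₄³⁻] = [Li⁺]^3(1.4×10⁻²)
[Li⁺]^3 = 7.1×10⁻⁹ / (1.4×10⁻²) = 5.1×10⁻⁷
[Li⁺] = 8.0×10⁻³ M

8.0×10⁻³ M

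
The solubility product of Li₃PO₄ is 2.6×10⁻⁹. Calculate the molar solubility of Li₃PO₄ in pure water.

Li₃PO₄(s) ⇌ 3 Li⁺(aq) + PO₄³⁻(aq)
For each mole of Li₃PO₄ that dissolves per liter, [Li⁺] = 3s and [PO₄³⁻] = s; let s denote this solubility.
Ksp = [Li⁺]^3[PO₄³⁻] = (3s)^3 · s = 27s^4
27s^4 = 2.6×10⁻⁹  ⇒  s^4 = 9.6×10⁻¹¹
Taking the 4th root, s = 3.1×10⁻³ mol L⁻¹.

3.1×10⁻³ M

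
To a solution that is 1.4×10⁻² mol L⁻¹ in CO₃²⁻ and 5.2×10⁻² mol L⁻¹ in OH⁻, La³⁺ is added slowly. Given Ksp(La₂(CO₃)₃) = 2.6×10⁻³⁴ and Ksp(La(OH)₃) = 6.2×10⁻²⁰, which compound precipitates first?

Each salt precipitates once Q = Ksp for that salt.
For La₂(CO₃)₃: [La³⁺] = (Ksp/[CO₃²⁻]^3)^(1/2) = 9.7×10⁻¹⁵ mol L⁻¹
For La(OH)₃: [La³⁺] = (Ksp/[OH⁻]^3) = 4.4×10⁻¹⁶ mol L⁻¹
Since La(OH)₃ needs less La³⁺ to reach saturation, it precipitates first.

La(OH)₃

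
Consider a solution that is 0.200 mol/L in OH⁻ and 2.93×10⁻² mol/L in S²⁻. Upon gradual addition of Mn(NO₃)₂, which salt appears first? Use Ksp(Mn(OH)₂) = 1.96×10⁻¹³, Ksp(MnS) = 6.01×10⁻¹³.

Mn(OH)₂

Each salt precipitates once Q = Ksp for that salt.
For Mn(OH)₂: [Mn²⁺] = (Ksp/[OH⁻]^2) = 4.90×10⁻¹² mol/L
For MnS: [Mn²⁺] = (Ksp/[S²⁻]) = 2.05×10⁻¹¹ mol/L
Mn(OH)₂ requires the lower [Mn²⁺], so it precipitates first.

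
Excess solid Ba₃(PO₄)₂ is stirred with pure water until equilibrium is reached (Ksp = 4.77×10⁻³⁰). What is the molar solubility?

Ba₃(PO₄)₂(s) ⇌ 3 Ba²⁺(aq) + 2 PO₄³⁻(aq)
Call the molar solubility s, so that [Ba²⁺] = 3s and [PO₄³⁻] = 2s.
Ksp = [Ba²⁺]^3[PO₄³⁻]^2 = (3s)^3 · (2s)^2 = 108s^5
108s^5 = 4.77×10⁻³⁰  ⇒  s^5 = 4.42×10⁻³²
s = (4.42×10⁻³²)^(1/5) = 5.36×10⁻⁷ mol L⁻¹

5.36×10⁻⁷ M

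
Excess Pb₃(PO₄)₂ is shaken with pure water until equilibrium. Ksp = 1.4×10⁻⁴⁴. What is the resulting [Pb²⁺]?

Pb₃(PO₄)₂(s) ⇌ 3 Pb²⁺(aq) + 2 PO₄³⁻(aq)
If s mol/L of Pb₃(PO₄)₂ dissolves, [Pb²⁺] = 3s and [PO₄³⁻] = 2s.
Ksp = [Pb²⁺]^3[PO₄³⁻]^2 = (3s)^3 · (2s)^2 = 108s^5 = 1.4×10⁻⁴⁴
s = 6.6×10⁻¹⁰ mol/L
[Pb²⁺] = 3s = 2.0×10⁻⁹ mol/L

2.0×10⁻⁹ M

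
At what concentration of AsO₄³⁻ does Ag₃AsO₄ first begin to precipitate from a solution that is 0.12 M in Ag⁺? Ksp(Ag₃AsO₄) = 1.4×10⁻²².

8.1×10⁻²⁰ M

A salt starts to precipitate once the ion product Q reaches its Ksp.
Ag₃AsO₄(s) ⇌ 3 Ag⁺(aq) + AsO₄³⁻(aq)
Ksp = [Ag⁺]^3[AsO₄³⁻] = [AsO₄³⁻](0.12)^3
[AsO₄³⁻] = 1.4×10⁻²² / (0.12)^3 = 8.1×10⁻²⁰
[AsO₄³⁻] = 8.1×10⁻²⁰ M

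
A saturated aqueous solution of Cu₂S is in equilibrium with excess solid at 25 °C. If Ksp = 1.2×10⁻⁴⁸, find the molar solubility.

Cu₂S(s) ⇌ 2 Cu⁺(aq) + S²⁻(aq)
Call the molar solubility s, so that [Cu⁺] = 2s and [S²⁻] = s.
Ksp = [Cu⁺]^2[S²⁻] = (2s)^2 · s = 4s^3
4s^3 = 1.2×10⁻⁴⁸  ⇒  s^3 = 3.0×10⁻⁴⁹
s = (3.0×10⁻⁴⁹)^(1/3) = 6.7×10⁻¹⁷ mol/L

6.7×10⁻¹⁷ M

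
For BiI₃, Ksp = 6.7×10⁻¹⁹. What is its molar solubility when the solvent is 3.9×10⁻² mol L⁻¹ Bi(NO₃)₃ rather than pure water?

8.6×10⁻⁷ M

BiI₃(s) ⇌ Bi³⁺(aq) + 3 I⁻(aq)
Bi³⁺ is already present at 3.9×10⁻² mol L⁻¹. If s mol/L of BiI₃ dissolves, [I⁻] = 3s while [Bi³⁺] ≈ 3.9×10⁻² mol L⁻¹.
Ksp = [Bi³⁺][I⁻]^3 = (3.9×10⁻²)(3s)^3
(3s)^3 = 6.7×10⁻¹⁹ / (3.9×10⁻²) = 1.7×10⁻¹⁷
s = 8.6×10⁻⁷ mol L⁻¹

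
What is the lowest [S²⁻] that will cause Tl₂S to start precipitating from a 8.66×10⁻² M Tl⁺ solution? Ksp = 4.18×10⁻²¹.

5.57×10⁻¹⁹ M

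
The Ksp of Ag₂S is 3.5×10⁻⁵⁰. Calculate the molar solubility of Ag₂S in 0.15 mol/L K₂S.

Ag₂S(s) ⇌ 2 Ag⁺(aq) + S²⁻(aq)
Let s be the solubility of Ag₂S here. The common ion gives [S²⁻] ≈ 0.15 mol/L, and [Ag⁺] = 2s.
Ksp = [Ag⁺]^2[S²⁻] = (2s)^2(0.15)
(2s)^2 = 3.5×10⁻⁵⁰ / (0.15) = 2.3×10⁻⁴⁹
s = 2.4×10⁻²⁵ mol/L

2.4×10⁻²⁵ M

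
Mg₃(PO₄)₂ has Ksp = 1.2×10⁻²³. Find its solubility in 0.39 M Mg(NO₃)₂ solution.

7.1×10⁻¹² M

Mg₃(PO₄)₂(s) ⇌ 3 Mg²⁺(aq) + 2 PO₄³⁻(aq)
Let s be the solubility of Mg₃(PO₄)₂ here. The common ion gives [Mg²⁺] ≈ 0.39 M, and [PO₄³⁻] = 2s.
Ksp = [Mg²⁺]^3[PO₄³⁻]^2 = (0.39)^3(2s)^2
(2s)^2 = 1.2×10⁻²³ / (0.39)^3 = 2.0×10⁻²²
s = 7.1×10⁻¹² M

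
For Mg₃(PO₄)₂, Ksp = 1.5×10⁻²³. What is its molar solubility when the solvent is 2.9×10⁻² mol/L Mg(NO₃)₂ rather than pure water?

3.9×10⁻¹⁰ M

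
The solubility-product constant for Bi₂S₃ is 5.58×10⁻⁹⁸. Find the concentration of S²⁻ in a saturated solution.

4.17×10⁻²⁰ M

Bi₂S₃(s) ⇌ 2 Bi³⁺(aq) + 3 S²⁻(aq)
Call the molar solubility s, so that [Bi³⁺] = 2s and [S²⁻] = 3s.
Ksp = [Bi³⁺]^2[S²⁻]^3 = (2s)^2 · (3s)^3 = 108s^5 = 5.58×10⁻⁹⁸
s = 1.39×10⁻²⁰ mol L⁻¹
[S²⁻] = 3s = 4.17×10⁻²⁰ mol L⁻¹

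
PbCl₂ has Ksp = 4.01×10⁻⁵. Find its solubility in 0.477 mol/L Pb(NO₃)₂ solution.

4.58×10⁻³ M

PbCl₂(s) ⇌ Pb²⁺(aq) + 2 Cl⁻(aq)
With Pb²⁺ already at 0.477 mol/L and s small, take [Pb²⁺] ≈ 0.477 mol/L and [Cl⁻] = 2s.
Ksp = [Pb²⁺][Cl⁻]^2 = (0.477)(2s)^2
(2s)^2 = 4.01×10⁻⁵ / (0.477) = 8.41×10⁻⁵
s = 4.58×10⁻³ mol/L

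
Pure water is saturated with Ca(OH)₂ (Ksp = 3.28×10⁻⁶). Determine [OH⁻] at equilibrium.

1.87×10⁻² M

Ca(OH)₂(s) ⇌ Ca²⁺(aq) + 2 OH⁻(aq)
If s mol/L of Ca(OH)₂ dissolves, [Ca²⁺] = s and [OH⁻] = 2s.
Ksp = [Ca²⁺][OH⁻]^2 = s · (2s)^2 = 4s^3 = 3.28×10⁻⁶
s = 9.36×10⁻³ mol L⁻¹
[OH⁻] = 2s = 1.87×10⁻² mol L⁻¹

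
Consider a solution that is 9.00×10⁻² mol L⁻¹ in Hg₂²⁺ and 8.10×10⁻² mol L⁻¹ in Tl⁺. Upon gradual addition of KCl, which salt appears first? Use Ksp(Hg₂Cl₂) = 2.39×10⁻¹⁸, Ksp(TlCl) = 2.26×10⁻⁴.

The threshold for precipitation is Q = Ksp.
For Hg₂Cl₂: [Cl⁻] = (Ksp/[Hg₂²⁺])^(1/2) = 5.15×10⁻⁹ mol L⁻¹
For TlCl: [Cl⁻] = (Ksp/[Tl⁺]) = 2.79×10⁻³ mol L⁻¹
Hg₂Cl₂ requires the lower [Cl⁻], so it precipitates first.

Hg₂Cl₂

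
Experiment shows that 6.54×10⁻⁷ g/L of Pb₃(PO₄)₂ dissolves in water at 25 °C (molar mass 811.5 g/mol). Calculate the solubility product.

Ksp = 3.67×10⁻⁴⁴

Molar solubility s = (6.54×10⁻⁷ g/L) / (811.5 g/mol) = 8.0591×10⁻¹⁰ mol/L
Pb₃(PO₄)₂(s) ⇌ 3 Pb²⁺(aq) + 2 PO₄³⁻(aq)
With molar solubility s: [Pb²⁺] = 3s, [PO₄³⁻] = 2s.
Ksp = [Pb²⁺]^3[PO₄³⁻]^2 = (3s)^3 · (2s)^2 = 108s^5
Ksp = 108 × (8.0591×10⁻¹⁰)^5 = 3.67×10⁻⁴⁴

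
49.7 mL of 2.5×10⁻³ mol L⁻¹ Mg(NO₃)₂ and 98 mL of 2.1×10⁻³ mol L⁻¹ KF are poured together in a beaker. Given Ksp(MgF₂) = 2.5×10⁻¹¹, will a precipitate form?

Yes

Total volume after mixing = 49.7 + 98 = 147.7 mL.
[Mg²⁺] = (2.5×10⁻³)(49.7)/147.7 = 8.4×10⁻⁴ mol L⁻¹
[F⁻] = (2.1×10⁻³)(98)/147.7 = 1.4×10⁻³ mol L⁻¹
Q = [Mg²⁺][F⁻]^2 = 1.6×10⁻⁹
Q = 1.6×10⁻⁹ > Ksp = 2.5×10⁻¹¹, so the solution is supersaturated and MgF₂ precipitates.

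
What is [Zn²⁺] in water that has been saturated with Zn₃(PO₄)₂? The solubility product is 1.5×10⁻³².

5.1×10⁻⁷ M

Zn₃(PO₄)₂(s) ⇌ 3 Zn²⁺(aq) + 2 PO₄³⁻(aq)
If s mol/L of Zn₃(PO₄)₂ dissolves, [Zn²⁺] = 3s and [PO₄³⁻] = 2s.
Ksp = [Zn²⁺]^3[PO₄³⁻]^2 = (3s)^3 · (2s)^2 = 108s^5 = 1.5×10⁻³²
s = 1.7×10⁻⁷ M
[Zn²⁺] = 3s = 5.1×10⁻⁷ M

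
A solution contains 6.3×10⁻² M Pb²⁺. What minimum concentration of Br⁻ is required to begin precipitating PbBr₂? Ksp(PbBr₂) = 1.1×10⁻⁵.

1.3×10⁻² M

Precipitation of each salt begins when its ion product equals Ksp.
PbBr₂(s) ⇌ Pb²⁺(aq) + 2 Br⁻(aq)
Ksp = [Pb²⁺][Br⁻]^2 = [Br⁻]^2(6.3×10⁻²)
[Br⁻]^2 = 1.1×10⁻⁵ / (6.3×10⁻²) = 1.7×10⁻⁴
[Br⁻] = 1.3×10⁻² M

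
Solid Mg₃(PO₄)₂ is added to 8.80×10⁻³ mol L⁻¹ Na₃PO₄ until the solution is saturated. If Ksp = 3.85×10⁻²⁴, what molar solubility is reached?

1.23×10⁻⁷ M

Mg₃(PO₄)₂(s) ⇌ 3 Mg²⁺(aq) + 2 PO₄³⁻(aq)
The solution already contains PO₄³⁻ at 8.80×10⁻³ mol L⁻¹. Let s be the molar solubility of Mg₃(PO₄)₂.
[PO₄³⁻] ≈ 8.80×10⁻³ mol L⁻¹ (common ion dominates); [Mg²⁺] = 3s.
Ksp = [Mg²⁺]^3[PO₄³⁻]^2 = (3s)^3(8.80×10⁻³)^2
(3s)^3 = 3.85×10⁻²⁴ / (8.80×10⁻³)^2 = 4.97×10⁻²⁰
s = 1.23×10⁻⁷ mol L⁻¹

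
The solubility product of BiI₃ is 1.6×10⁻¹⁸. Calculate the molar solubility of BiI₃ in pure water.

1.6×10⁻⁵ M

BiI₃(s) ⇌ Bi³⁺(aq) + 3 I⁻(aq)
Let s be the molar solubility. Then [Bi³⁺] = s and [I⁻] = 3s.
Ksp = [Bi³⁺][I⁻]^3 = s · (3s)^3 = 27s^4
27s^4 = 1.6×10⁻¹⁸  ⇒  s^4 = 5.9×10⁻²⁰
Taking the 4th root, s = 1.6×10⁻⁵ M.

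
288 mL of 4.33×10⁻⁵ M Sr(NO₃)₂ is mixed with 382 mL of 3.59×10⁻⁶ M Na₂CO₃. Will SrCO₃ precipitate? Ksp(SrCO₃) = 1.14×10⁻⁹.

No

Total volume after mixing = 288 + 382 = 670 mL.
[Sr²⁺] = (4.33×10⁻⁵)(288)/670 = 1.86×10⁻⁵ M
[CO₃²⁻] = (3.59×10⁻⁶)(382)/670 = 2.05×10⁻⁶ M
Q = [Sr²⁺][CO₃²⁻] = 3.81×10⁻¹¹
Q < Ksp (3.81×10⁻¹¹ vs 1.14×10⁻⁹); the solution remains unsaturated and no precipitate forms.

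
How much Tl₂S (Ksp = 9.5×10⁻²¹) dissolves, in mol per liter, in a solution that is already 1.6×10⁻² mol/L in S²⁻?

3.9×10⁻¹⁰ M

Tl₂S(s) ⇌ 2 Tl⁺(aq) + S²⁻(aq)
Let s be the solubility of Tl₂S here. The common ion gives [S²⁻] ≈ 1.6×10⁻² mol/L, and [Tl⁺] = 2s.
Ksp = [Tl⁺]^2[S²⁻] = (2s)^2(1.6×10⁻²)
(2s)^2 = 9.5×10⁻²¹ / (1.6×10⁻²) = 5.9×10⁻¹⁹
s = 3.9×10⁻¹⁰ mol/L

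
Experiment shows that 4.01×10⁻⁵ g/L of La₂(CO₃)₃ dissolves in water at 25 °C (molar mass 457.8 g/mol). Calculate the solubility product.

Convert to molarity: s = 4.01×10⁻⁵ / 457.8 = 8.7593×10⁻⁸ mol/L
La₂(CO₃)₃(s) ⇌ 2 La³⁺(aq) + 3 CO₃²⁻(aq)
With molar solubility s: [La³⁺] = 2s, [CO₃²⁻] = 3s.
Ksp = [La³⁺]^2[CO₃²⁻]^3 = (2s)^2 · (3s)^3 = 108s^5
Ksp = 108 × (8.7593×10⁻⁸)^5 = 5.57×10⁻³⁴

Ksp = 5.57×10⁻³⁴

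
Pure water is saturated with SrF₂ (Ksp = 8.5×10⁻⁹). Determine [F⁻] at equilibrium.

2.6×10⁻³ M

SrF₂(s) ⇌ Sr²⁺(aq) + 2 F⁻(aq)
If s mol/L of SrF₂ dissolves, [Sr²⁺] = s and [F⁻] = 2s.
Ksp = [Sr²⁺][F⁻]^2 = s · (2s)^2 = 4s^3 = 8.5×10⁻⁹
s = 1.3×10⁻³ mol L⁻¹
[F⁻] = 2s = 2.6×10⁻³ mol L⁻¹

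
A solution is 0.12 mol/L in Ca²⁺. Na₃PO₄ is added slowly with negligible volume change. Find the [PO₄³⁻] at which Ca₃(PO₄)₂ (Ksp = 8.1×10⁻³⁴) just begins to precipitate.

6.8×10⁻¹⁶ M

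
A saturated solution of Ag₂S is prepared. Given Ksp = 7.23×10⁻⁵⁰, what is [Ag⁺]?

Ag₂S(s) ⇌ 2 Ag⁺(aq) + S²⁻(aq)
If s mol/L of Ag₂S dissolves, [Ag⁺] = 2s and [S²⁻] = s.
Ksp = [Ag⁺]^2[S²⁻] = (2s)^2 · s = 4s^3 = 7.23×10⁻⁵⁰
s = 2.62×10⁻¹⁷ mol/L
[Ag⁺] = 2s = 5.25×10⁻¹⁷ mol/L

5.25×10⁻¹⁷ M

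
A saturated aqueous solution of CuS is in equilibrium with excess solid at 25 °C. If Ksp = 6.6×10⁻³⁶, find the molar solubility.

CuS(s) ⇌ Cu²⁺(aq) + S²⁻(aq)
Let s be the molar solubility. Then [Cu²⁺] = s and [S²⁻] = s.
Ksp = [Cu²⁺][S²⁻] = s · s = s^2
s^2 = 6.6×10⁻³⁶
s = (6.6×10⁻³⁶)^(1/2) = 2.6×10⁻¹⁸ mol/L

2.6×10⁻¹⁸ M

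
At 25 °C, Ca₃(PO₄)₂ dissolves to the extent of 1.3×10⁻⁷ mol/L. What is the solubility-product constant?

Ksp = 4.0×10⁻³³

Ca₃(PO₄)₂(s) ⇌ 3 Ca²⁺(aq) + 2 PO₄³⁻(aq)
If s mol/L of Ca₃(PO₄)₂ dissolves, [Ca²⁺] = 3s and [PO₄³⁻] = 2s.
Ksp = [Ca²⁺]^3[PO₄³⁻]^2 = (3s)^3 · (2s)^2 = 108s^5
Ksp = 108 × (1.3×10⁻⁷)^5 = 4.0×10⁻³³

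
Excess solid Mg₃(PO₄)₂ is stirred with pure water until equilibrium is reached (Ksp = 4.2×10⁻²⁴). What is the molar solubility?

Mg₃(PO₄)₂(s) ⇌ 3 Mg²⁺(aq) + 2 PO₄³⁻(aq)
With molar solubility s: [Mg²⁺] = 3s, [PO₄³⁻] = 2s.
Ksp = [Mg²⁺]^3[PO₄³⁻]^2 = (3s)^3 · (2s)^2 = 108s^5
108s^5 = 4.2×10⁻²⁴  ⇒  s^5 = 3.9×10⁻²⁶
s = (3.9×10⁻²⁶)^(1/5) = 8.3×10⁻⁶ M

8.3×10⁻⁶ M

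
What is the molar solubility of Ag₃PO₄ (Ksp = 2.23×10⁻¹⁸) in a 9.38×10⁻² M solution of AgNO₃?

Ag₃PO₄(s) ⇌ 3 Ag⁺(aq) + PO₄³⁻(aq)
The solution already contains Ag⁺ at 9.38×10⁻² M. Let s be the molar solubility of Ag₃PO₄.
[Ag⁺] ≈ 9.38×10⁻² M (common ion dominates); [PO₄³⁻] = s.
Ksp = [Ag⁺]^3[PO₄³⁻] = (9.38×10⁻²)^3s
s = 2.23×10⁻¹⁸ / (9.38×10⁻²)^3 = 2.70×10⁻¹⁵
s = 2.70×10⁻¹⁵ M

2.70×10⁻¹⁵ M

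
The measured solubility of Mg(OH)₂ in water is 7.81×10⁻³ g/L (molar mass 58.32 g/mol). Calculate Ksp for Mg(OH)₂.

s = (7.81×10⁻³ g L⁻¹)/(58.32 g mol⁻¹) = 1.3392×10⁻⁴ M
Mg(OH)₂(s) ⇌ Mg²⁺(aq) + 2 OH⁻(aq)
Let s be the molar solubility. Then [Mg²⁺] = s and [OH⁻] = 2s.
Ksp = [Mg²⁺][OH⁻]^2 = s · (2s)^2 = 4s^3
Ksp = 4 × (1.3392×10⁻⁴)^3 = 9.61×10⁻¹²

Ksp = 9.61×10⁻¹²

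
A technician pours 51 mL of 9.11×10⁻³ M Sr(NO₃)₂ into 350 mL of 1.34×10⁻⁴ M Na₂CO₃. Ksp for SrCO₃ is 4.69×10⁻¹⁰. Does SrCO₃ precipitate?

Yes

Total volume after mixing = 51 + 350 = 401 mL.
[Sr²⁺] = (9.11×10⁻³)(51)/401 = 1.16×10⁻³ M
[CO₃²⁻] = (1.34×10⁻⁴)(350)/401 = 1.17×10⁻⁴ M
Q = [Sr²⁺][CO₃²⁻] = 1.36×10⁻⁷
Since Q (1.36×10⁻⁷) exceeds Ksp (4.69×10⁻¹⁰), SrCO₃ will precipitate.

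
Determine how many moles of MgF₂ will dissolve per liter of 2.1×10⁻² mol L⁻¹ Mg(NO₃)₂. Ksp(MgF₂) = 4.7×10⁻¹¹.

MgF₂(s) ⇌ Mg²⁺(aq) + 2 F⁻(aq)
With Mg²⁺ already at 2.1×10⁻² mol L⁻¹ and s small, take [Mg²⁺] ≈ 2.1×10⁻² mol L⁻¹ and [F⁻] = 2s.
Ksp = [Mg²⁺][F⁻]^2 = (2.1×10⁻²)(2s)^2
(2s)^2 = 4.7×10⁻¹¹ / (2.1×10⁻²) = 2.2×10⁻⁹
s = 2.4×10⁻⁵ mol L⁻¹

2.4×10⁻⁵ M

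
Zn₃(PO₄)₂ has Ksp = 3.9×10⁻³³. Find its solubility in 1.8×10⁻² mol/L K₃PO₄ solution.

7.6×10⁻¹¹ M

Zn₃(PO₄)₂(s) ⇌ 3 Zn²⁺(aq) + 2 PO₄³⁻(aq)
Let s be the solubility of Zn₃(PO₄)₂ here. The common ion gives [PO₄³⁻] ≈ 1.8×10⁻² mol/L, and [Zn²⁺] = 3s.
Ksp = [Zn²⁺]^3[PO₄³⁻]^2 = (3s)^3(1.8×10⁻²)^2
(3s)^3 = 3.9×10⁻³³ / (1.8×10⁻²)^2 = 1.2×10⁻²⁹
s = 7.6×10⁻¹¹ mol/L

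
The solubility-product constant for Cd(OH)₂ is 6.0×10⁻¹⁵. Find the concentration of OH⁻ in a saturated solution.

2.3×10⁻⁵ M

Cd(OH)₂(s) ⇌ Cd²⁺(aq) + 2 OH⁻(aq)
Let s be the molar solubility. Then [Cd²⁺] = s and [OH⁻] = 2s.
Ksp = [Cd²⁺][OH⁻]^2 = s · (2s)^2 = 4s^3 = 6.0×10⁻¹⁵
s = 1.1×10⁻⁵ mol/L
[OH⁻] = 2s = 2.3×10⁻⁵ mol/L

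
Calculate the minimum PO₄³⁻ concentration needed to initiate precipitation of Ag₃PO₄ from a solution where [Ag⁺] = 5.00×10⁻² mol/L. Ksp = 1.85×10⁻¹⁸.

1.48×10⁻¹⁴ M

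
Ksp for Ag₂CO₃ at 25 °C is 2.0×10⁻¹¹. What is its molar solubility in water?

1.7×10⁻⁴ M

Ag₂CO₃(s) ⇌ 2 Ag⁺(aq) + CO₃²⁻(aq)
With molar solubility s: [Ag⁺] = 2s, [CO₃²⁻] = s.
Ksp = [Ag⁺]^2[CO₃²⁻] = (2s)^2 · s = 4s^3
4s^3 = 2.0×10⁻¹¹  ⇒  s^3 = 5.0×10⁻¹²
Taking the 3rd root, s = 1.7×10⁻⁴ M.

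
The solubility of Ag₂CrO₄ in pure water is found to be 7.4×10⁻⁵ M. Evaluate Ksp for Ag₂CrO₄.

Ksp = 1.6×10⁻¹²

Ag₂CrO₄(s) ⇌ 2 Ag⁺(aq) + CrO₄²⁻(aq)
Let s be the molar solubility. Then [Ag⁺] = 2s and [CrO₄²⁻] = s.
Ksp = [Ag⁺]^2[CrO₄²⁻] = (2s)^2 · s = 4s^3
Ksp = 4 × (7.4×10⁻⁵)^3 = 1.6×10⁻¹²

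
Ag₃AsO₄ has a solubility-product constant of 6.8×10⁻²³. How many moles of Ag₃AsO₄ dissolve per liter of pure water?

1.3×10⁻⁶ M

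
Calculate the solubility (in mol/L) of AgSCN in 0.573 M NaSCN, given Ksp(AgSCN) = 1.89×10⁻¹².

AgSCN(s) ⇌ Ag⁺(aq) + SCN⁻(aq)
The solution already contains SCN⁻ at 0.573 M. Let s be the molar solubility of AgSCN.
[SCN⁻] ≈ 0.573 M (common ion dominates); [Ag⁺] = s.
Ksp = [Ag⁺][SCN⁻] = s(0.573)
s = 1.89×10⁻¹² / (0.573) = 3.30×10⁻¹²
s = 3.30×10⁻¹² M

3.30×10⁻¹² M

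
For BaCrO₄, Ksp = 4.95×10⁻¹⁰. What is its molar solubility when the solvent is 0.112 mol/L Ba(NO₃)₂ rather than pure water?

4.42×10⁻⁹ M

BaCrO₄(s) ⇌ Ba²⁺(aq) + CrO₄²⁻(aq)
The solution already contains Ba²⁺ at 0.112 mol/L. Let s be the molar solubility of BaCrO₄.
[Ba²⁺] ≈ 0.112 mol/L (common ion dominates); [CrO₄²⁻] = s.
Ksp = [Ba²⁺][CrO₄²⁻] = (0.112)s
s = 4.95×10⁻¹⁰ / (0.112) = 4.42×10⁻⁹
s = 4.42×10⁻⁹ mol/L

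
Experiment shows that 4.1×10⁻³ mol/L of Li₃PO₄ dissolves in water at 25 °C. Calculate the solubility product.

Li₃PO₄(s) ⇌ 3 Li⁺(aq) + PO₄³⁻(aq)
For each mole of Li₃PO₄ that dissolves per liter, [Li⁺] = 3s and [PO₄³⁻] = s; let s denote this solubility.
Ksp = [Li⁺]^3[PO₄³⁻] = (3s)^3 · s = 27s^4
Ksp = 27 × (4.1×10⁻³)^4 = 7.6×10⁻⁹

Ksp = 7.6×10⁻⁹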